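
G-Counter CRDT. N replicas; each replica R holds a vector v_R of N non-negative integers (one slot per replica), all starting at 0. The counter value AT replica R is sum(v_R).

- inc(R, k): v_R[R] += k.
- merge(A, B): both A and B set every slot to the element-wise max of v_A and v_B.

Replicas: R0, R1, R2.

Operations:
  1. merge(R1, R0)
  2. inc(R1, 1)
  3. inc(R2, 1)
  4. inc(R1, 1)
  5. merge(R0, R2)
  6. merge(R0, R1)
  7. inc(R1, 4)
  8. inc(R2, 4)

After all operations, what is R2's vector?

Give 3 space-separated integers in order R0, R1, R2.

Answer: 0 0 5

Derivation:
Op 1: merge R1<->R0 -> R1=(0,0,0) R0=(0,0,0)
Op 2: inc R1 by 1 -> R1=(0,1,0) value=1
Op 3: inc R2 by 1 -> R2=(0,0,1) value=1
Op 4: inc R1 by 1 -> R1=(0,2,0) value=2
Op 5: merge R0<->R2 -> R0=(0,0,1) R2=(0,0,1)
Op 6: merge R0<->R1 -> R0=(0,2,1) R1=(0,2,1)
Op 7: inc R1 by 4 -> R1=(0,6,1) value=7
Op 8: inc R2 by 4 -> R2=(0,0,5) value=5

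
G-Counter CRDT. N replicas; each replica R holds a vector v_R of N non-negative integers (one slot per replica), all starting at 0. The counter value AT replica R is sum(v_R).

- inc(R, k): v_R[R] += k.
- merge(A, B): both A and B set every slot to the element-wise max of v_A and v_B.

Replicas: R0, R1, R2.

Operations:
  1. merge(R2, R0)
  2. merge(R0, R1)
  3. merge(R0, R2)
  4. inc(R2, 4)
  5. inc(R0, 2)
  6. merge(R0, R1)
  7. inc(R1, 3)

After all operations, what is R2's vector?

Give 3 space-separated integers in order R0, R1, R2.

Answer: 0 0 4

Derivation:
Op 1: merge R2<->R0 -> R2=(0,0,0) R0=(0,0,0)
Op 2: merge R0<->R1 -> R0=(0,0,0) R1=(0,0,0)
Op 3: merge R0<->R2 -> R0=(0,0,0) R2=(0,0,0)
Op 4: inc R2 by 4 -> R2=(0,0,4) value=4
Op 5: inc R0 by 2 -> R0=(2,0,0) value=2
Op 6: merge R0<->R1 -> R0=(2,0,0) R1=(2,0,0)
Op 7: inc R1 by 3 -> R1=(2,3,0) value=5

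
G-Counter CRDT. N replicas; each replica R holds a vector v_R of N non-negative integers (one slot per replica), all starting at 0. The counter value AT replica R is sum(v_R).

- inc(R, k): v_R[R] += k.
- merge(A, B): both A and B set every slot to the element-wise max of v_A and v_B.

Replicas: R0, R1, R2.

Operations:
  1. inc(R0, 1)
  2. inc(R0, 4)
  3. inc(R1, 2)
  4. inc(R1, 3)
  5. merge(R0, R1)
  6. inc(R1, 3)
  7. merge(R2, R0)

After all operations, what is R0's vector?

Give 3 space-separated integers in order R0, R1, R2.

Answer: 5 5 0

Derivation:
Op 1: inc R0 by 1 -> R0=(1,0,0) value=1
Op 2: inc R0 by 4 -> R0=(5,0,0) value=5
Op 3: inc R1 by 2 -> R1=(0,2,0) value=2
Op 4: inc R1 by 3 -> R1=(0,5,0) value=5
Op 5: merge R0<->R1 -> R0=(5,5,0) R1=(5,5,0)
Op 6: inc R1 by 3 -> R1=(5,8,0) value=13
Op 7: merge R2<->R0 -> R2=(5,5,0) R0=(5,5,0)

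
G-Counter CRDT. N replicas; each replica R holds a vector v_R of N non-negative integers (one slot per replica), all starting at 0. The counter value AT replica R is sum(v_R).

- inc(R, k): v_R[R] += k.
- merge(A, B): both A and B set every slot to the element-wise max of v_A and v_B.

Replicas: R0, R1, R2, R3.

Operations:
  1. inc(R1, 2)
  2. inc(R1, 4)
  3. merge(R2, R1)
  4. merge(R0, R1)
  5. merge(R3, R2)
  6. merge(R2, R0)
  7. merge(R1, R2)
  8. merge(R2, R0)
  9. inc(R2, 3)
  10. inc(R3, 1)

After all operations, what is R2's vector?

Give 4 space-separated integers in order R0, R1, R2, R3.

Answer: 0 6 3 0

Derivation:
Op 1: inc R1 by 2 -> R1=(0,2,0,0) value=2
Op 2: inc R1 by 4 -> R1=(0,6,0,0) value=6
Op 3: merge R2<->R1 -> R2=(0,6,0,0) R1=(0,6,0,0)
Op 4: merge R0<->R1 -> R0=(0,6,0,0) R1=(0,6,0,0)
Op 5: merge R3<->R2 -> R3=(0,6,0,0) R2=(0,6,0,0)
Op 6: merge R2<->R0 -> R2=(0,6,0,0) R0=(0,6,0,0)
Op 7: merge R1<->R2 -> R1=(0,6,0,0) R2=(0,6,0,0)
Op 8: merge R2<->R0 -> R2=(0,6,0,0) R0=(0,6,0,0)
Op 9: inc R2 by 3 -> R2=(0,6,3,0) value=9
Op 10: inc R3 by 1 -> R3=(0,6,0,1) value=7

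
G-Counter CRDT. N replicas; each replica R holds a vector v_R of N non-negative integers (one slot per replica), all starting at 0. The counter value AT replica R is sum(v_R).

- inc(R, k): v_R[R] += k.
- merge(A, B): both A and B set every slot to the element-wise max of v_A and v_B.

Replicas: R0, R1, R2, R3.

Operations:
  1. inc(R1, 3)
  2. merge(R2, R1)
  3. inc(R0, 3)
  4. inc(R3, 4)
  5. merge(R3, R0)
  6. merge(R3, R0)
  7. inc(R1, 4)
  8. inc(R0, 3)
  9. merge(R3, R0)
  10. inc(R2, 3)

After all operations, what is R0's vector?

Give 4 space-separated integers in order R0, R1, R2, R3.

Answer: 6 0 0 4

Derivation:
Op 1: inc R1 by 3 -> R1=(0,3,0,0) value=3
Op 2: merge R2<->R1 -> R2=(0,3,0,0) R1=(0,3,0,0)
Op 3: inc R0 by 3 -> R0=(3,0,0,0) value=3
Op 4: inc R3 by 4 -> R3=(0,0,0,4) value=4
Op 5: merge R3<->R0 -> R3=(3,0,0,4) R0=(3,0,0,4)
Op 6: merge R3<->R0 -> R3=(3,0,0,4) R0=(3,0,0,4)
Op 7: inc R1 by 4 -> R1=(0,7,0,0) value=7
Op 8: inc R0 by 3 -> R0=(6,0,0,4) value=10
Op 9: merge R3<->R0 -> R3=(6,0,0,4) R0=(6,0,0,4)
Op 10: inc R2 by 3 -> R2=(0,3,3,0) value=6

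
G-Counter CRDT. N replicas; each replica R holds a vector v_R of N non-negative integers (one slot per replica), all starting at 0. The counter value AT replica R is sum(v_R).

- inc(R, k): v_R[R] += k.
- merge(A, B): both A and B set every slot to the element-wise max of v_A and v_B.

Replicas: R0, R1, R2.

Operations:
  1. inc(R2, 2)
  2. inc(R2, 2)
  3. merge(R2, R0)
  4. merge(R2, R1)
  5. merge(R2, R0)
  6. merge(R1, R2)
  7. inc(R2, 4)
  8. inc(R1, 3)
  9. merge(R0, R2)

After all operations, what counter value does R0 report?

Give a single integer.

Answer: 8

Derivation:
Op 1: inc R2 by 2 -> R2=(0,0,2) value=2
Op 2: inc R2 by 2 -> R2=(0,0,4) value=4
Op 3: merge R2<->R0 -> R2=(0,0,4) R0=(0,0,4)
Op 4: merge R2<->R1 -> R2=(0,0,4) R1=(0,0,4)
Op 5: merge R2<->R0 -> R2=(0,0,4) R0=(0,0,4)
Op 6: merge R1<->R2 -> R1=(0,0,4) R2=(0,0,4)
Op 7: inc R2 by 4 -> R2=(0,0,8) value=8
Op 8: inc R1 by 3 -> R1=(0,3,4) value=7
Op 9: merge R0<->R2 -> R0=(0,0,8) R2=(0,0,8)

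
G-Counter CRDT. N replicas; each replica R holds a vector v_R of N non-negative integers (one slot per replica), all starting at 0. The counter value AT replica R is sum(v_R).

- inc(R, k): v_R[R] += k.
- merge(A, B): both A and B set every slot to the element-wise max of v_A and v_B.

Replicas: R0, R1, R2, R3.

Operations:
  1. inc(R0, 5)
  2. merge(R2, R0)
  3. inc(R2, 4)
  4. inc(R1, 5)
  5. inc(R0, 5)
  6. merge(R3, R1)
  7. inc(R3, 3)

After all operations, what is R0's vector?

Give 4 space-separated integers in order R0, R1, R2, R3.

Op 1: inc R0 by 5 -> R0=(5,0,0,0) value=5
Op 2: merge R2<->R0 -> R2=(5,0,0,0) R0=(5,0,0,0)
Op 3: inc R2 by 4 -> R2=(5,0,4,0) value=9
Op 4: inc R1 by 5 -> R1=(0,5,0,0) value=5
Op 5: inc R0 by 5 -> R0=(10,0,0,0) value=10
Op 6: merge R3<->R1 -> R3=(0,5,0,0) R1=(0,5,0,0)
Op 7: inc R3 by 3 -> R3=(0,5,0,3) value=8

Answer: 10 0 0 0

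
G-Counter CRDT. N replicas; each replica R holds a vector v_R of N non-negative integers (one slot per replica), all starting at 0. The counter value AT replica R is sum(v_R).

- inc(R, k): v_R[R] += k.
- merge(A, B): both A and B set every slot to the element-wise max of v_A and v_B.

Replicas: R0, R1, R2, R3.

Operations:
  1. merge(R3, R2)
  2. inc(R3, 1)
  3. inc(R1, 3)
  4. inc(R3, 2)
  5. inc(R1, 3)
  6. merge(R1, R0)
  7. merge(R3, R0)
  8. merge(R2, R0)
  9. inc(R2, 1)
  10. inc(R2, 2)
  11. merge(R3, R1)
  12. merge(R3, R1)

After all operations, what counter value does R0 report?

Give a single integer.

Op 1: merge R3<->R2 -> R3=(0,0,0,0) R2=(0,0,0,0)
Op 2: inc R3 by 1 -> R3=(0,0,0,1) value=1
Op 3: inc R1 by 3 -> R1=(0,3,0,0) value=3
Op 4: inc R3 by 2 -> R3=(0,0,0,3) value=3
Op 5: inc R1 by 3 -> R1=(0,6,0,0) value=6
Op 6: merge R1<->R0 -> R1=(0,6,0,0) R0=(0,6,0,0)
Op 7: merge R3<->R0 -> R3=(0,6,0,3) R0=(0,6,0,3)
Op 8: merge R2<->R0 -> R2=(0,6,0,3) R0=(0,6,0,3)
Op 9: inc R2 by 1 -> R2=(0,6,1,3) value=10
Op 10: inc R2 by 2 -> R2=(0,6,3,3) value=12
Op 11: merge R3<->R1 -> R3=(0,6,0,3) R1=(0,6,0,3)
Op 12: merge R3<->R1 -> R3=(0,6,0,3) R1=(0,6,0,3)

Answer: 9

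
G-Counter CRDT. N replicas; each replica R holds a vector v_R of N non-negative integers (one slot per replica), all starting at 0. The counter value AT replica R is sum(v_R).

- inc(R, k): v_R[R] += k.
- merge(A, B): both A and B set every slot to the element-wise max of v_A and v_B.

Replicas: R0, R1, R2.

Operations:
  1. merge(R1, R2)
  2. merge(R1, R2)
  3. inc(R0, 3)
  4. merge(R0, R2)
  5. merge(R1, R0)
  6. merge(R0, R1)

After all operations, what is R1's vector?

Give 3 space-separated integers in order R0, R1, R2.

Op 1: merge R1<->R2 -> R1=(0,0,0) R2=(0,0,0)
Op 2: merge R1<->R2 -> R1=(0,0,0) R2=(0,0,0)
Op 3: inc R0 by 3 -> R0=(3,0,0) value=3
Op 4: merge R0<->R2 -> R0=(3,0,0) R2=(3,0,0)
Op 5: merge R1<->R0 -> R1=(3,0,0) R0=(3,0,0)
Op 6: merge R0<->R1 -> R0=(3,0,0) R1=(3,0,0)

Answer: 3 0 0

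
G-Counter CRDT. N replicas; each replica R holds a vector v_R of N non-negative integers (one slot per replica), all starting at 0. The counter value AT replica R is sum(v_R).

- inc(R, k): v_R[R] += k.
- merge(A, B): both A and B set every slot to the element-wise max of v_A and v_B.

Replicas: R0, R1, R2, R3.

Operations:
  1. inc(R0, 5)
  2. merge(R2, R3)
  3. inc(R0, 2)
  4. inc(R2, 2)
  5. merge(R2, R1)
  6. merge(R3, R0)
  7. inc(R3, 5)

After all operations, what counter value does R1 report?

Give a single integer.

Op 1: inc R0 by 5 -> R0=(5,0,0,0) value=5
Op 2: merge R2<->R3 -> R2=(0,0,0,0) R3=(0,0,0,0)
Op 3: inc R0 by 2 -> R0=(7,0,0,0) value=7
Op 4: inc R2 by 2 -> R2=(0,0,2,0) value=2
Op 5: merge R2<->R1 -> R2=(0,0,2,0) R1=(0,0,2,0)
Op 6: merge R3<->R0 -> R3=(7,0,0,0) R0=(7,0,0,0)
Op 7: inc R3 by 5 -> R3=(7,0,0,5) value=12

Answer: 2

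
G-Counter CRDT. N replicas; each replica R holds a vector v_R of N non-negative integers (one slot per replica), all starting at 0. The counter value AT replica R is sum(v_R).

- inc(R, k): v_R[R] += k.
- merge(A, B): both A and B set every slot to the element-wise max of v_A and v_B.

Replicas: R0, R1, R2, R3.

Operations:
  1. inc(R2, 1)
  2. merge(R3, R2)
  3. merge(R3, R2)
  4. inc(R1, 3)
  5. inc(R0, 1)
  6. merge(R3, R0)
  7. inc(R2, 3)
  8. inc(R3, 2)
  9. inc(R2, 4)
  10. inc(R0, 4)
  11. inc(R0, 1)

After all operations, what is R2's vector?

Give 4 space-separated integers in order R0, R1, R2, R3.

Op 1: inc R2 by 1 -> R2=(0,0,1,0) value=1
Op 2: merge R3<->R2 -> R3=(0,0,1,0) R2=(0,0,1,0)
Op 3: merge R3<->R2 -> R3=(0,0,1,0) R2=(0,0,1,0)
Op 4: inc R1 by 3 -> R1=(0,3,0,0) value=3
Op 5: inc R0 by 1 -> R0=(1,0,0,0) value=1
Op 6: merge R3<->R0 -> R3=(1,0,1,0) R0=(1,0,1,0)
Op 7: inc R2 by 3 -> R2=(0,0,4,0) value=4
Op 8: inc R3 by 2 -> R3=(1,0,1,2) value=4
Op 9: inc R2 by 4 -> R2=(0,0,8,0) value=8
Op 10: inc R0 by 4 -> R0=(5,0,1,0) value=6
Op 11: inc R0 by 1 -> R0=(6,0,1,0) value=7

Answer: 0 0 8 0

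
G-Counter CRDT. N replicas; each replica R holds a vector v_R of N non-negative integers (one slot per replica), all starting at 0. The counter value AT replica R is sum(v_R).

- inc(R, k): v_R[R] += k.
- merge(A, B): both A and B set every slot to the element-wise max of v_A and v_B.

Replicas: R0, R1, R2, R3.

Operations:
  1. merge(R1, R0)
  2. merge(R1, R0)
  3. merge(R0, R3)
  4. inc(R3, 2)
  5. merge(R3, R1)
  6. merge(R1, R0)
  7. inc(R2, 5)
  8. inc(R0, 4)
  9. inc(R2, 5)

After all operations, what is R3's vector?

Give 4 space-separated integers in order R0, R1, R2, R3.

Op 1: merge R1<->R0 -> R1=(0,0,0,0) R0=(0,0,0,0)
Op 2: merge R1<->R0 -> R1=(0,0,0,0) R0=(0,0,0,0)
Op 3: merge R0<->R3 -> R0=(0,0,0,0) R3=(0,0,0,0)
Op 4: inc R3 by 2 -> R3=(0,0,0,2) value=2
Op 5: merge R3<->R1 -> R3=(0,0,0,2) R1=(0,0,0,2)
Op 6: merge R1<->R0 -> R1=(0,0,0,2) R0=(0,0,0,2)
Op 7: inc R2 by 5 -> R2=(0,0,5,0) value=5
Op 8: inc R0 by 4 -> R0=(4,0,0,2) value=6
Op 9: inc R2 by 5 -> R2=(0,0,10,0) value=10

Answer: 0 0 0 2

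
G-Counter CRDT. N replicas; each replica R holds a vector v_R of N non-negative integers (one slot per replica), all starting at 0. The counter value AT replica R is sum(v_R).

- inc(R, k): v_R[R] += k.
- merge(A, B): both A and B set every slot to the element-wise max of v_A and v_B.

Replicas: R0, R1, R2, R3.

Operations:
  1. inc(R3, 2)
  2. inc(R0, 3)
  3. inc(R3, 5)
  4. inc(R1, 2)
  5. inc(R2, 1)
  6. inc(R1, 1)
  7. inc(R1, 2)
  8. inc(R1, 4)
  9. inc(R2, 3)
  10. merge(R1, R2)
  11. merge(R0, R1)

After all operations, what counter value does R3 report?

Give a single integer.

Answer: 7

Derivation:
Op 1: inc R3 by 2 -> R3=(0,0,0,2) value=2
Op 2: inc R0 by 3 -> R0=(3,0,0,0) value=3
Op 3: inc R3 by 5 -> R3=(0,0,0,7) value=7
Op 4: inc R1 by 2 -> R1=(0,2,0,0) value=2
Op 5: inc R2 by 1 -> R2=(0,0,1,0) value=1
Op 6: inc R1 by 1 -> R1=(0,3,0,0) value=3
Op 7: inc R1 by 2 -> R1=(0,5,0,0) value=5
Op 8: inc R1 by 4 -> R1=(0,9,0,0) value=9
Op 9: inc R2 by 3 -> R2=(0,0,4,0) value=4
Op 10: merge R1<->R2 -> R1=(0,9,4,0) R2=(0,9,4,0)
Op 11: merge R0<->R1 -> R0=(3,9,4,0) R1=(3,9,4,0)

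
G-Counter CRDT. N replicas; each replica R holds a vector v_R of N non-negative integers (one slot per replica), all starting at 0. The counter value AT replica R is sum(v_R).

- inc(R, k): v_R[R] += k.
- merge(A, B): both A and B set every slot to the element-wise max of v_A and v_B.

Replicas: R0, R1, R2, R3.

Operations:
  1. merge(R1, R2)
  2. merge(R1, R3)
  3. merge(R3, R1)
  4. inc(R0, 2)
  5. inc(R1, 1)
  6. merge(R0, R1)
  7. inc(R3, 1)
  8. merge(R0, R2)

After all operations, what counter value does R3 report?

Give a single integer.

Answer: 1

Derivation:
Op 1: merge R1<->R2 -> R1=(0,0,0,0) R2=(0,0,0,0)
Op 2: merge R1<->R3 -> R1=(0,0,0,0) R3=(0,0,0,0)
Op 3: merge R3<->R1 -> R3=(0,0,0,0) R1=(0,0,0,0)
Op 4: inc R0 by 2 -> R0=(2,0,0,0) value=2
Op 5: inc R1 by 1 -> R1=(0,1,0,0) value=1
Op 6: merge R0<->R1 -> R0=(2,1,0,0) R1=(2,1,0,0)
Op 7: inc R3 by 1 -> R3=(0,0,0,1) value=1
Op 8: merge R0<->R2 -> R0=(2,1,0,0) R2=(2,1,0,0)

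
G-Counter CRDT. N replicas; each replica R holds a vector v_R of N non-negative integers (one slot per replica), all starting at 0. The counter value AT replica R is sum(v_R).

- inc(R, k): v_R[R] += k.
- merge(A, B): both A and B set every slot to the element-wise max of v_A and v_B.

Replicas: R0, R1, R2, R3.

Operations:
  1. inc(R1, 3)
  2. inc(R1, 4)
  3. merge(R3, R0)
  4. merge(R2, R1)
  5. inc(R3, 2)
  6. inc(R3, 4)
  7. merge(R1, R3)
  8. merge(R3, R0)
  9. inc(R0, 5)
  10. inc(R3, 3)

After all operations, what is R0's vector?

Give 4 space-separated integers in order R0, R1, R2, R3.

Answer: 5 7 0 6

Derivation:
Op 1: inc R1 by 3 -> R1=(0,3,0,0) value=3
Op 2: inc R1 by 4 -> R1=(0,7,0,0) value=7
Op 3: merge R3<->R0 -> R3=(0,0,0,0) R0=(0,0,0,0)
Op 4: merge R2<->R1 -> R2=(0,7,0,0) R1=(0,7,0,0)
Op 5: inc R3 by 2 -> R3=(0,0,0,2) value=2
Op 6: inc R3 by 4 -> R3=(0,0,0,6) value=6
Op 7: merge R1<->R3 -> R1=(0,7,0,6) R3=(0,7,0,6)
Op 8: merge R3<->R0 -> R3=(0,7,0,6) R0=(0,7,0,6)
Op 9: inc R0 by 5 -> R0=(5,7,0,6) value=18
Op 10: inc R3 by 3 -> R3=(0,7,0,9) value=16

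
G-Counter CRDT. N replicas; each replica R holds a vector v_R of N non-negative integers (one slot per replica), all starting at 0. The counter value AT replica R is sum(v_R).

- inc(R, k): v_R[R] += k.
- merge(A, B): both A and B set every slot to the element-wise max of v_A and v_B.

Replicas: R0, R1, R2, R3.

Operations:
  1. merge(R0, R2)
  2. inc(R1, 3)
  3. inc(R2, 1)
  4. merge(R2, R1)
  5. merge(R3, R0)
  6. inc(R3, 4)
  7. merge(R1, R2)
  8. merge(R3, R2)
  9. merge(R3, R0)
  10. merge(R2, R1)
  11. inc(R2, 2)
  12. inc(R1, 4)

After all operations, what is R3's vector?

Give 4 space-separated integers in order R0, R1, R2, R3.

Op 1: merge R0<->R2 -> R0=(0,0,0,0) R2=(0,0,0,0)
Op 2: inc R1 by 3 -> R1=(0,3,0,0) value=3
Op 3: inc R2 by 1 -> R2=(0,0,1,0) value=1
Op 4: merge R2<->R1 -> R2=(0,3,1,0) R1=(0,3,1,0)
Op 5: merge R3<->R0 -> R3=(0,0,0,0) R0=(0,0,0,0)
Op 6: inc R3 by 4 -> R3=(0,0,0,4) value=4
Op 7: merge R1<->R2 -> R1=(0,3,1,0) R2=(0,3,1,0)
Op 8: merge R3<->R2 -> R3=(0,3,1,4) R2=(0,3,1,4)
Op 9: merge R3<->R0 -> R3=(0,3,1,4) R0=(0,3,1,4)
Op 10: merge R2<->R1 -> R2=(0,3,1,4) R1=(0,3,1,4)
Op 11: inc R2 by 2 -> R2=(0,3,3,4) value=10
Op 12: inc R1 by 4 -> R1=(0,7,1,4) value=12

Answer: 0 3 1 4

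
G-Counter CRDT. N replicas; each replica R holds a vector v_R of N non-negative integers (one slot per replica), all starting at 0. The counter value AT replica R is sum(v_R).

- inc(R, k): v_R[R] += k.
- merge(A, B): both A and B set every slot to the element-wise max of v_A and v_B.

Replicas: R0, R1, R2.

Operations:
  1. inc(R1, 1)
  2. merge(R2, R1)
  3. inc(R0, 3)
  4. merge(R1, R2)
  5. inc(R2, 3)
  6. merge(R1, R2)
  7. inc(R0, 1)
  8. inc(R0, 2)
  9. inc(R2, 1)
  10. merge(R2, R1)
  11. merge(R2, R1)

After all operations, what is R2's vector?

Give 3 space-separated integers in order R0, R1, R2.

Answer: 0 1 4

Derivation:
Op 1: inc R1 by 1 -> R1=(0,1,0) value=1
Op 2: merge R2<->R1 -> R2=(0,1,0) R1=(0,1,0)
Op 3: inc R0 by 3 -> R0=(3,0,0) value=3
Op 4: merge R1<->R2 -> R1=(0,1,0) R2=(0,1,0)
Op 5: inc R2 by 3 -> R2=(0,1,3) value=4
Op 6: merge R1<->R2 -> R1=(0,1,3) R2=(0,1,3)
Op 7: inc R0 by 1 -> R0=(4,0,0) value=4
Op 8: inc R0 by 2 -> R0=(6,0,0) value=6
Op 9: inc R2 by 1 -> R2=(0,1,4) value=5
Op 10: merge R2<->R1 -> R2=(0,1,4) R1=(0,1,4)
Op 11: merge R2<->R1 -> R2=(0,1,4) R1=(0,1,4)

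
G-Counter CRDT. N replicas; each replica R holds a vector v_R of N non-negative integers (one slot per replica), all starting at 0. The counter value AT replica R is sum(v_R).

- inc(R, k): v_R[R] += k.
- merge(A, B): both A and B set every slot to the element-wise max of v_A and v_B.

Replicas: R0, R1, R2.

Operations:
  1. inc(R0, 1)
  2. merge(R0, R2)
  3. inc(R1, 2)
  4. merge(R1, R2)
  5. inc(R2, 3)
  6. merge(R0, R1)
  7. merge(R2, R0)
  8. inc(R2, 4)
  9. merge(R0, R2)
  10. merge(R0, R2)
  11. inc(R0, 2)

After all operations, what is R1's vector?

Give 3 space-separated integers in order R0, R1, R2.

Op 1: inc R0 by 1 -> R0=(1,0,0) value=1
Op 2: merge R0<->R2 -> R0=(1,0,0) R2=(1,0,0)
Op 3: inc R1 by 2 -> R1=(0,2,0) value=2
Op 4: merge R1<->R2 -> R1=(1,2,0) R2=(1,2,0)
Op 5: inc R2 by 3 -> R2=(1,2,3) value=6
Op 6: merge R0<->R1 -> R0=(1,2,0) R1=(1,2,0)
Op 7: merge R2<->R0 -> R2=(1,2,3) R0=(1,2,3)
Op 8: inc R2 by 4 -> R2=(1,2,7) value=10
Op 9: merge R0<->R2 -> R0=(1,2,7) R2=(1,2,7)
Op 10: merge R0<->R2 -> R0=(1,2,7) R2=(1,2,7)
Op 11: inc R0 by 2 -> R0=(3,2,7) value=12

Answer: 1 2 0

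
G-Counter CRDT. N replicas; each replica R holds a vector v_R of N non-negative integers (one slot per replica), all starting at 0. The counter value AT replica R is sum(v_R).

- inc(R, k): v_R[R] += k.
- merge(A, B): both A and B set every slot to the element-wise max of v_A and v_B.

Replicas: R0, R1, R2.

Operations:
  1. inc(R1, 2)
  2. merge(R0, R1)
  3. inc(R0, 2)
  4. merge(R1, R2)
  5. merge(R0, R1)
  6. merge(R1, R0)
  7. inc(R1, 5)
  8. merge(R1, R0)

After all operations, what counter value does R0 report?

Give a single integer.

Op 1: inc R1 by 2 -> R1=(0,2,0) value=2
Op 2: merge R0<->R1 -> R0=(0,2,0) R1=(0,2,0)
Op 3: inc R0 by 2 -> R0=(2,2,0) value=4
Op 4: merge R1<->R2 -> R1=(0,2,0) R2=(0,2,0)
Op 5: merge R0<->R1 -> R0=(2,2,0) R1=(2,2,0)
Op 6: merge R1<->R0 -> R1=(2,2,0) R0=(2,2,0)
Op 7: inc R1 by 5 -> R1=(2,7,0) value=9
Op 8: merge R1<->R0 -> R1=(2,7,0) R0=(2,7,0)

Answer: 9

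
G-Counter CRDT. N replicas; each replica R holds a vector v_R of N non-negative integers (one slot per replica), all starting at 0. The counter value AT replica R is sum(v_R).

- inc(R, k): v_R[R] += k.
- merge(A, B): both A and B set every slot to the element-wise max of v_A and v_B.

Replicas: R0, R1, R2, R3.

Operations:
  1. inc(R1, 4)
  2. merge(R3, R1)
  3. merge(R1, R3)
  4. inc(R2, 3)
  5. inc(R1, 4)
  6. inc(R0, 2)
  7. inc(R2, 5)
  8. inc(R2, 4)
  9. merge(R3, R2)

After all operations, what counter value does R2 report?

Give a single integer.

Answer: 16

Derivation:
Op 1: inc R1 by 4 -> R1=(0,4,0,0) value=4
Op 2: merge R3<->R1 -> R3=(0,4,0,0) R1=(0,4,0,0)
Op 3: merge R1<->R3 -> R1=(0,4,0,0) R3=(0,4,0,0)
Op 4: inc R2 by 3 -> R2=(0,0,3,0) value=3
Op 5: inc R1 by 4 -> R1=(0,8,0,0) value=8
Op 6: inc R0 by 2 -> R0=(2,0,0,0) value=2
Op 7: inc R2 by 5 -> R2=(0,0,8,0) value=8
Op 8: inc R2 by 4 -> R2=(0,0,12,0) value=12
Op 9: merge R3<->R2 -> R3=(0,4,12,0) R2=(0,4,12,0)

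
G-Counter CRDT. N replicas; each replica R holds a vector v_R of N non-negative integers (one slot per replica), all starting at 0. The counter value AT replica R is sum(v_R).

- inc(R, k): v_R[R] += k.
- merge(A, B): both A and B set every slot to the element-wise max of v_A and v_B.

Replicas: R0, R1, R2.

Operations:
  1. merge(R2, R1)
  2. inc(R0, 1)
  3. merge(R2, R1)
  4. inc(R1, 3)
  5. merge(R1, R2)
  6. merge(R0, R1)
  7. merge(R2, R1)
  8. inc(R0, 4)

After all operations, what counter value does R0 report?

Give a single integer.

Op 1: merge R2<->R1 -> R2=(0,0,0) R1=(0,0,0)
Op 2: inc R0 by 1 -> R0=(1,0,0) value=1
Op 3: merge R2<->R1 -> R2=(0,0,0) R1=(0,0,0)
Op 4: inc R1 by 3 -> R1=(0,3,0) value=3
Op 5: merge R1<->R2 -> R1=(0,3,0) R2=(0,3,0)
Op 6: merge R0<->R1 -> R0=(1,3,0) R1=(1,3,0)
Op 7: merge R2<->R1 -> R2=(1,3,0) R1=(1,3,0)
Op 8: inc R0 by 4 -> R0=(5,3,0) value=8

Answer: 8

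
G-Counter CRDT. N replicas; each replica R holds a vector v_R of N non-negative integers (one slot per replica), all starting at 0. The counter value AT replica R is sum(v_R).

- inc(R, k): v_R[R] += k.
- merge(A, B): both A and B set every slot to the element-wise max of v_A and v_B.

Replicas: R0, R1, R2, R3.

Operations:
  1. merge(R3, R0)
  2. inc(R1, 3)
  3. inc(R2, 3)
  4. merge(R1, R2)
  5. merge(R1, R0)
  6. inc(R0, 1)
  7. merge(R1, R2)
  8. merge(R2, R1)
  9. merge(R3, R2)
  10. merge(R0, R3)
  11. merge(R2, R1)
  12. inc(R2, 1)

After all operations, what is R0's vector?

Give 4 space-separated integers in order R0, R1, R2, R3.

Op 1: merge R3<->R0 -> R3=(0,0,0,0) R0=(0,0,0,0)
Op 2: inc R1 by 3 -> R1=(0,3,0,0) value=3
Op 3: inc R2 by 3 -> R2=(0,0,3,0) value=3
Op 4: merge R1<->R2 -> R1=(0,3,3,0) R2=(0,3,3,0)
Op 5: merge R1<->R0 -> R1=(0,3,3,0) R0=(0,3,3,0)
Op 6: inc R0 by 1 -> R0=(1,3,3,0) value=7
Op 7: merge R1<->R2 -> R1=(0,3,3,0) R2=(0,3,3,0)
Op 8: merge R2<->R1 -> R2=(0,3,3,0) R1=(0,3,3,0)
Op 9: merge R3<->R2 -> R3=(0,3,3,0) R2=(0,3,3,0)
Op 10: merge R0<->R3 -> R0=(1,3,3,0) R3=(1,3,3,0)
Op 11: merge R2<->R1 -> R2=(0,3,3,0) R1=(0,3,3,0)
Op 12: inc R2 by 1 -> R2=(0,3,4,0) value=7

Answer: 1 3 3 0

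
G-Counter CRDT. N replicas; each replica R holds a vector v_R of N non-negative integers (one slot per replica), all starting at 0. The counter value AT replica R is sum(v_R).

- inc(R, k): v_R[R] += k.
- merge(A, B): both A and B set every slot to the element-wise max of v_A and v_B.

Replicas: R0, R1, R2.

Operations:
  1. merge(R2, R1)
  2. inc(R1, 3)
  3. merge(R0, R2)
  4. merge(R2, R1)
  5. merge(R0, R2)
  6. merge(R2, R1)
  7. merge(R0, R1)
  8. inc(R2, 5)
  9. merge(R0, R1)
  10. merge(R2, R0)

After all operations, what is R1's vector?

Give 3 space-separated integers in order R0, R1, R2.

Answer: 0 3 0

Derivation:
Op 1: merge R2<->R1 -> R2=(0,0,0) R1=(0,0,0)
Op 2: inc R1 by 3 -> R1=(0,3,0) value=3
Op 3: merge R0<->R2 -> R0=(0,0,0) R2=(0,0,0)
Op 4: merge R2<->R1 -> R2=(0,3,0) R1=(0,3,0)
Op 5: merge R0<->R2 -> R0=(0,3,0) R2=(0,3,0)
Op 6: merge R2<->R1 -> R2=(0,3,0) R1=(0,3,0)
Op 7: merge R0<->R1 -> R0=(0,3,0) R1=(0,3,0)
Op 8: inc R2 by 5 -> R2=(0,3,5) value=8
Op 9: merge R0<->R1 -> R0=(0,3,0) R1=(0,3,0)
Op 10: merge R2<->R0 -> R2=(0,3,5) R0=(0,3,5)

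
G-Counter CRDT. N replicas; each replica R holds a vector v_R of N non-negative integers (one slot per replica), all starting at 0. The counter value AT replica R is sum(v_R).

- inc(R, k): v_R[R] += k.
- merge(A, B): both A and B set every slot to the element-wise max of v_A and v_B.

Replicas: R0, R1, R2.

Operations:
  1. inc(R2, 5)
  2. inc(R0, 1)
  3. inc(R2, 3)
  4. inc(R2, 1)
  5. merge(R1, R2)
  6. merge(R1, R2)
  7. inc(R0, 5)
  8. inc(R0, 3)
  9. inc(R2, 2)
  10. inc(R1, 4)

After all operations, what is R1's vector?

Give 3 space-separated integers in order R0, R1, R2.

Op 1: inc R2 by 5 -> R2=(0,0,5) value=5
Op 2: inc R0 by 1 -> R0=(1,0,0) value=1
Op 3: inc R2 by 3 -> R2=(0,0,8) value=8
Op 4: inc R2 by 1 -> R2=(0,0,9) value=9
Op 5: merge R1<->R2 -> R1=(0,0,9) R2=(0,0,9)
Op 6: merge R1<->R2 -> R1=(0,0,9) R2=(0,0,9)
Op 7: inc R0 by 5 -> R0=(6,0,0) value=6
Op 8: inc R0 by 3 -> R0=(9,0,0) value=9
Op 9: inc R2 by 2 -> R2=(0,0,11) value=11
Op 10: inc R1 by 4 -> R1=(0,4,9) value=13

Answer: 0 4 9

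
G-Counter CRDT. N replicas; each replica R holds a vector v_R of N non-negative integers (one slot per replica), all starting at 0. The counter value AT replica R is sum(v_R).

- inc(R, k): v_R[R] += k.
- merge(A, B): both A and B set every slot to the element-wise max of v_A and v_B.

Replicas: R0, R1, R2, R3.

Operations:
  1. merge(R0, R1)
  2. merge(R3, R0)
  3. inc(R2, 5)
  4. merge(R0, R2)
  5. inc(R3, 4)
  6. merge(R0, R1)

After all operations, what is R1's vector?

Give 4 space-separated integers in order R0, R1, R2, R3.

Op 1: merge R0<->R1 -> R0=(0,0,0,0) R1=(0,0,0,0)
Op 2: merge R3<->R0 -> R3=(0,0,0,0) R0=(0,0,0,0)
Op 3: inc R2 by 5 -> R2=(0,0,5,0) value=5
Op 4: merge R0<->R2 -> R0=(0,0,5,0) R2=(0,0,5,0)
Op 5: inc R3 by 4 -> R3=(0,0,0,4) value=4
Op 6: merge R0<->R1 -> R0=(0,0,5,0) R1=(0,0,5,0)

Answer: 0 0 5 0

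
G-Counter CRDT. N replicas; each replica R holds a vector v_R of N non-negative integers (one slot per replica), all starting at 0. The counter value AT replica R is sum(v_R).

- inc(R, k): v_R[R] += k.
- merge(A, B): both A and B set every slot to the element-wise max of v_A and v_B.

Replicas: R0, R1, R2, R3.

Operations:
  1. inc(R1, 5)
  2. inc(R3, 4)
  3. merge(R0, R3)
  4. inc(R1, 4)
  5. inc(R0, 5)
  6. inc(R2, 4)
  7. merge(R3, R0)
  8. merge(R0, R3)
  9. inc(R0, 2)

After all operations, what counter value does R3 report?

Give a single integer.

Op 1: inc R1 by 5 -> R1=(0,5,0,0) value=5
Op 2: inc R3 by 4 -> R3=(0,0,0,4) value=4
Op 3: merge R0<->R3 -> R0=(0,0,0,4) R3=(0,0,0,4)
Op 4: inc R1 by 4 -> R1=(0,9,0,0) value=9
Op 5: inc R0 by 5 -> R0=(5,0,0,4) value=9
Op 6: inc R2 by 4 -> R2=(0,0,4,0) value=4
Op 7: merge R3<->R0 -> R3=(5,0,0,4) R0=(5,0,0,4)
Op 8: merge R0<->R3 -> R0=(5,0,0,4) R3=(5,0,0,4)
Op 9: inc R0 by 2 -> R0=(7,0,0,4) value=11

Answer: 9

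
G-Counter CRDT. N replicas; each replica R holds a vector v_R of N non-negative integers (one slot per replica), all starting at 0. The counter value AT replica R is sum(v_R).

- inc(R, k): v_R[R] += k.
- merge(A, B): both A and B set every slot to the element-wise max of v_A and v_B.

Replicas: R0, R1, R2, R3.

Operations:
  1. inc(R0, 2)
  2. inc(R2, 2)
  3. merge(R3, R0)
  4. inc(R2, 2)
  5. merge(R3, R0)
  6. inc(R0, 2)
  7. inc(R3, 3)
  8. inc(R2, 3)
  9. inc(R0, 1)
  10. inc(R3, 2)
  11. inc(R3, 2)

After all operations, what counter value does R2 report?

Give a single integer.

Op 1: inc R0 by 2 -> R0=(2,0,0,0) value=2
Op 2: inc R2 by 2 -> R2=(0,0,2,0) value=2
Op 3: merge R3<->R0 -> R3=(2,0,0,0) R0=(2,0,0,0)
Op 4: inc R2 by 2 -> R2=(0,0,4,0) value=4
Op 5: merge R3<->R0 -> R3=(2,0,0,0) R0=(2,0,0,0)
Op 6: inc R0 by 2 -> R0=(4,0,0,0) value=4
Op 7: inc R3 by 3 -> R3=(2,0,0,3) value=5
Op 8: inc R2 by 3 -> R2=(0,0,7,0) value=7
Op 9: inc R0 by 1 -> R0=(5,0,0,0) value=5
Op 10: inc R3 by 2 -> R3=(2,0,0,5) value=7
Op 11: inc R3 by 2 -> R3=(2,0,0,7) value=9

Answer: 7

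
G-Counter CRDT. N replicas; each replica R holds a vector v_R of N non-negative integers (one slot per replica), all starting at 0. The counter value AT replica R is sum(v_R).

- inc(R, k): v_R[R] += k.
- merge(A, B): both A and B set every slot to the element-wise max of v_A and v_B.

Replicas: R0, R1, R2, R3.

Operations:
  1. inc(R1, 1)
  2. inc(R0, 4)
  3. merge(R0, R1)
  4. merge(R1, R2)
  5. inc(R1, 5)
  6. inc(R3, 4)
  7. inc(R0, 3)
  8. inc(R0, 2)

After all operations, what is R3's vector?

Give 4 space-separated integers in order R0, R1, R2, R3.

Op 1: inc R1 by 1 -> R1=(0,1,0,0) value=1
Op 2: inc R0 by 4 -> R0=(4,0,0,0) value=4
Op 3: merge R0<->R1 -> R0=(4,1,0,0) R1=(4,1,0,0)
Op 4: merge R1<->R2 -> R1=(4,1,0,0) R2=(4,1,0,0)
Op 5: inc R1 by 5 -> R1=(4,6,0,0) value=10
Op 6: inc R3 by 4 -> R3=(0,0,0,4) value=4
Op 7: inc R0 by 3 -> R0=(7,1,0,0) value=8
Op 8: inc R0 by 2 -> R0=(9,1,0,0) value=10

Answer: 0 0 0 4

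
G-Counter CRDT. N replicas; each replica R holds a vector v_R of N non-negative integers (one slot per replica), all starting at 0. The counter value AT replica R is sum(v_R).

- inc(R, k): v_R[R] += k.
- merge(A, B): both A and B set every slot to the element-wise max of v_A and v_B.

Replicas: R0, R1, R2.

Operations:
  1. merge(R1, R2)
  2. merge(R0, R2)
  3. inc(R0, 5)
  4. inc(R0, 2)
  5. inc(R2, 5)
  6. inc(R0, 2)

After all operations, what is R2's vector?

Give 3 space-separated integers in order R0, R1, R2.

Op 1: merge R1<->R2 -> R1=(0,0,0) R2=(0,0,0)
Op 2: merge R0<->R2 -> R0=(0,0,0) R2=(0,0,0)
Op 3: inc R0 by 5 -> R0=(5,0,0) value=5
Op 4: inc R0 by 2 -> R0=(7,0,0) value=7
Op 5: inc R2 by 5 -> R2=(0,0,5) value=5
Op 6: inc R0 by 2 -> R0=(9,0,0) value=9

Answer: 0 0 5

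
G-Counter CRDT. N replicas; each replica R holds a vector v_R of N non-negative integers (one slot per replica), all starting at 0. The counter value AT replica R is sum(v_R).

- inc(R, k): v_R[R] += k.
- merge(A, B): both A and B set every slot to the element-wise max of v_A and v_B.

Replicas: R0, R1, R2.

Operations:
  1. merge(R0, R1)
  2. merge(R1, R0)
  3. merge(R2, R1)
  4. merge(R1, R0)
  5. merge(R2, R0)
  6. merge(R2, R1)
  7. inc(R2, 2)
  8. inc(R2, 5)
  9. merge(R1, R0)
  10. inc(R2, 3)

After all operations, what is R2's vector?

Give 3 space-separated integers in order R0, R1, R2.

Answer: 0 0 10

Derivation:
Op 1: merge R0<->R1 -> R0=(0,0,0) R1=(0,0,0)
Op 2: merge R1<->R0 -> R1=(0,0,0) R0=(0,0,0)
Op 3: merge R2<->R1 -> R2=(0,0,0) R1=(0,0,0)
Op 4: merge R1<->R0 -> R1=(0,0,0) R0=(0,0,0)
Op 5: merge R2<->R0 -> R2=(0,0,0) R0=(0,0,0)
Op 6: merge R2<->R1 -> R2=(0,0,0) R1=(0,0,0)
Op 7: inc R2 by 2 -> R2=(0,0,2) value=2
Op 8: inc R2 by 5 -> R2=(0,0,7) value=7
Op 9: merge R1<->R0 -> R1=(0,0,0) R0=(0,0,0)
Op 10: inc R2 by 3 -> R2=(0,0,10) value=10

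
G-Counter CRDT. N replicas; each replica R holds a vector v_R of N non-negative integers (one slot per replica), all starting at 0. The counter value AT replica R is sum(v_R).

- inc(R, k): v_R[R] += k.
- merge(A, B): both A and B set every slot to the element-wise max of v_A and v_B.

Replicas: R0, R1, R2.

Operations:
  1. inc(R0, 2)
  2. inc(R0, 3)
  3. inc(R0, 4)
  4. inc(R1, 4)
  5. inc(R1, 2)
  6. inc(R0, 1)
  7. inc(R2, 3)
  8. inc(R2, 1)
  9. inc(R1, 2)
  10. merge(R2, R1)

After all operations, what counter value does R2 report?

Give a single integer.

Answer: 12

Derivation:
Op 1: inc R0 by 2 -> R0=(2,0,0) value=2
Op 2: inc R0 by 3 -> R0=(5,0,0) value=5
Op 3: inc R0 by 4 -> R0=(9,0,0) value=9
Op 4: inc R1 by 4 -> R1=(0,4,0) value=4
Op 5: inc R1 by 2 -> R1=(0,6,0) value=6
Op 6: inc R0 by 1 -> R0=(10,0,0) value=10
Op 7: inc R2 by 3 -> R2=(0,0,3) value=3
Op 8: inc R2 by 1 -> R2=(0,0,4) value=4
Op 9: inc R1 by 2 -> R1=(0,8,0) value=8
Op 10: merge R2<->R1 -> R2=(0,8,4) R1=(0,8,4)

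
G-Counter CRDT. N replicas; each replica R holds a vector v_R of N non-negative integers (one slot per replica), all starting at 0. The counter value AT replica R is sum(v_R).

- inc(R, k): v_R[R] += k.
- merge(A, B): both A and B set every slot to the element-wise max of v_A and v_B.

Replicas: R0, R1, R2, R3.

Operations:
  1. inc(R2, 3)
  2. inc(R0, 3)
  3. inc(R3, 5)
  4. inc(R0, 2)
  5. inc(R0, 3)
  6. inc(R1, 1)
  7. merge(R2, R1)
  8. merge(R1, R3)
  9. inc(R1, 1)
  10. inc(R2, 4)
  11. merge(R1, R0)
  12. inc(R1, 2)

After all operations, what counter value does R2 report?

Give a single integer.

Answer: 8

Derivation:
Op 1: inc R2 by 3 -> R2=(0,0,3,0) value=3
Op 2: inc R0 by 3 -> R0=(3,0,0,0) value=3
Op 3: inc R3 by 5 -> R3=(0,0,0,5) value=5
Op 4: inc R0 by 2 -> R0=(5,0,0,0) value=5
Op 5: inc R0 by 3 -> R0=(8,0,0,0) value=8
Op 6: inc R1 by 1 -> R1=(0,1,0,0) value=1
Op 7: merge R2<->R1 -> R2=(0,1,3,0) R1=(0,1,3,0)
Op 8: merge R1<->R3 -> R1=(0,1,3,5) R3=(0,1,3,5)
Op 9: inc R1 by 1 -> R1=(0,2,3,5) value=10
Op 10: inc R2 by 4 -> R2=(0,1,7,0) value=8
Op 11: merge R1<->R0 -> R1=(8,2,3,5) R0=(8,2,3,5)
Op 12: inc R1 by 2 -> R1=(8,4,3,5) value=20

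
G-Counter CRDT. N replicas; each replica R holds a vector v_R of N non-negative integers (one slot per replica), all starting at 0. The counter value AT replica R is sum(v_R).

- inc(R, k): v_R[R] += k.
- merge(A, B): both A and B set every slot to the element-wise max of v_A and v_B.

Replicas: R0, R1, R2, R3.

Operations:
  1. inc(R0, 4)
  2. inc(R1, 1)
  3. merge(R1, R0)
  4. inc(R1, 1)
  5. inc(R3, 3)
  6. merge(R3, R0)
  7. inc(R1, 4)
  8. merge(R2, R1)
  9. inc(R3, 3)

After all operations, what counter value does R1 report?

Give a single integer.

Answer: 10

Derivation:
Op 1: inc R0 by 4 -> R0=(4,0,0,0) value=4
Op 2: inc R1 by 1 -> R1=(0,1,0,0) value=1
Op 3: merge R1<->R0 -> R1=(4,1,0,0) R0=(4,1,0,0)
Op 4: inc R1 by 1 -> R1=(4,2,0,0) value=6
Op 5: inc R3 by 3 -> R3=(0,0,0,3) value=3
Op 6: merge R3<->R0 -> R3=(4,1,0,3) R0=(4,1,0,3)
Op 7: inc R1 by 4 -> R1=(4,6,0,0) value=10
Op 8: merge R2<->R1 -> R2=(4,6,0,0) R1=(4,6,0,0)
Op 9: inc R3 by 3 -> R3=(4,1,0,6) value=11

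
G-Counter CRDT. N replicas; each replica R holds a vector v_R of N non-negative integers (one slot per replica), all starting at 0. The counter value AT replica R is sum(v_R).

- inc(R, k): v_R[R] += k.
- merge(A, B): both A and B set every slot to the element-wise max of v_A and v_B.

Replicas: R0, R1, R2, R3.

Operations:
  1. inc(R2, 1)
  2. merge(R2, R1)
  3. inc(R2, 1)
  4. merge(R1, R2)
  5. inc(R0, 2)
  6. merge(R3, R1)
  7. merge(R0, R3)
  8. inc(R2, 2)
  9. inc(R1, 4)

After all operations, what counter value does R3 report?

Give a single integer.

Answer: 4

Derivation:
Op 1: inc R2 by 1 -> R2=(0,0,1,0) value=1
Op 2: merge R2<->R1 -> R2=(0,0,1,0) R1=(0,0,1,0)
Op 3: inc R2 by 1 -> R2=(0,0,2,0) value=2
Op 4: merge R1<->R2 -> R1=(0,0,2,0) R2=(0,0,2,0)
Op 5: inc R0 by 2 -> R0=(2,0,0,0) value=2
Op 6: merge R3<->R1 -> R3=(0,0,2,0) R1=(0,0,2,0)
Op 7: merge R0<->R3 -> R0=(2,0,2,0) R3=(2,0,2,0)
Op 8: inc R2 by 2 -> R2=(0,0,4,0) value=4
Op 9: inc R1 by 4 -> R1=(0,4,2,0) value=6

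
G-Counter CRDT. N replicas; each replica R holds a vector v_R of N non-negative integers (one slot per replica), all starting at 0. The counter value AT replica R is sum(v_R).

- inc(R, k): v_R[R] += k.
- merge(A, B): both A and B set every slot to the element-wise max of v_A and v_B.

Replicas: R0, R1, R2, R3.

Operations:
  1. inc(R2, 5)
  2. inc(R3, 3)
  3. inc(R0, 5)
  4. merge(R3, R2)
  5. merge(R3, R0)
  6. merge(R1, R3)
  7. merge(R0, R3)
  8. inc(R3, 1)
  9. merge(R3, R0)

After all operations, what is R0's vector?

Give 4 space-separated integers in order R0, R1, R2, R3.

Answer: 5 0 5 4

Derivation:
Op 1: inc R2 by 5 -> R2=(0,0,5,0) value=5
Op 2: inc R3 by 3 -> R3=(0,0,0,3) value=3
Op 3: inc R0 by 5 -> R0=(5,0,0,0) value=5
Op 4: merge R3<->R2 -> R3=(0,0,5,3) R2=(0,0,5,3)
Op 5: merge R3<->R0 -> R3=(5,0,5,3) R0=(5,0,5,3)
Op 6: merge R1<->R3 -> R1=(5,0,5,3) R3=(5,0,5,3)
Op 7: merge R0<->R3 -> R0=(5,0,5,3) R3=(5,0,5,3)
Op 8: inc R3 by 1 -> R3=(5,0,5,4) value=14
Op 9: merge R3<->R0 -> R3=(5,0,5,4) R0=(5,0,5,4)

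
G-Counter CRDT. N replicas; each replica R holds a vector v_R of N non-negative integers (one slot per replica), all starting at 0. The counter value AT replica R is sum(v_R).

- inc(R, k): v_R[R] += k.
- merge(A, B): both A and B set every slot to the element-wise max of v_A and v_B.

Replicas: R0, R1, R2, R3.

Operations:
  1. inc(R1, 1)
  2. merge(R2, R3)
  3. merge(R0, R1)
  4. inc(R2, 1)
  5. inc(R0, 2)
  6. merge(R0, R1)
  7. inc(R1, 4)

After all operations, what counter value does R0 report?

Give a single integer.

Op 1: inc R1 by 1 -> R1=(0,1,0,0) value=1
Op 2: merge R2<->R3 -> R2=(0,0,0,0) R3=(0,0,0,0)
Op 3: merge R0<->R1 -> R0=(0,1,0,0) R1=(0,1,0,0)
Op 4: inc R2 by 1 -> R2=(0,0,1,0) value=1
Op 5: inc R0 by 2 -> R0=(2,1,0,0) value=3
Op 6: merge R0<->R1 -> R0=(2,1,0,0) R1=(2,1,0,0)
Op 7: inc R1 by 4 -> R1=(2,5,0,0) value=7

Answer: 3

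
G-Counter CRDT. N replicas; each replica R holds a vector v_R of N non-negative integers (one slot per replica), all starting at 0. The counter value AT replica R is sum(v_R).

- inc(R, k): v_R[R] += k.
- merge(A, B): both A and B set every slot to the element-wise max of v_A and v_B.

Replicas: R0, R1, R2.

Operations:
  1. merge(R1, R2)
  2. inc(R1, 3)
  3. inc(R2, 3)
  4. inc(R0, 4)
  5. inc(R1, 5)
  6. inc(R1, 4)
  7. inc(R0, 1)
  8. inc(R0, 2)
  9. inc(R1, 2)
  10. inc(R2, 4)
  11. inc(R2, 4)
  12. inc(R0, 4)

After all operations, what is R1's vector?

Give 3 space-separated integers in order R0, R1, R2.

Op 1: merge R1<->R2 -> R1=(0,0,0) R2=(0,0,0)
Op 2: inc R1 by 3 -> R1=(0,3,0) value=3
Op 3: inc R2 by 3 -> R2=(0,0,3) value=3
Op 4: inc R0 by 4 -> R0=(4,0,0) value=4
Op 5: inc R1 by 5 -> R1=(0,8,0) value=8
Op 6: inc R1 by 4 -> R1=(0,12,0) value=12
Op 7: inc R0 by 1 -> R0=(5,0,0) value=5
Op 8: inc R0 by 2 -> R0=(7,0,0) value=7
Op 9: inc R1 by 2 -> R1=(0,14,0) value=14
Op 10: inc R2 by 4 -> R2=(0,0,7) value=7
Op 11: inc R2 by 4 -> R2=(0,0,11) value=11
Op 12: inc R0 by 4 -> R0=(11,0,0) value=11

Answer: 0 14 0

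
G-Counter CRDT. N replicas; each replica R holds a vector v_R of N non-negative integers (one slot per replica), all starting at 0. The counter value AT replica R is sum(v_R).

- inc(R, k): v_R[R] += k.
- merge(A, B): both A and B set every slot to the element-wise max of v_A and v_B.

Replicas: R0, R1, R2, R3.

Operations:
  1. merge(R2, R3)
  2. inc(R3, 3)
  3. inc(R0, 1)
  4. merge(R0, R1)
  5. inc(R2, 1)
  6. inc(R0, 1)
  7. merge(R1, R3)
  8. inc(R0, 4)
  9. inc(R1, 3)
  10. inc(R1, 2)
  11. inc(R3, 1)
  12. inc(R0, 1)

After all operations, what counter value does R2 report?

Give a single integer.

Answer: 1

Derivation:
Op 1: merge R2<->R3 -> R2=(0,0,0,0) R3=(0,0,0,0)
Op 2: inc R3 by 3 -> R3=(0,0,0,3) value=3
Op 3: inc R0 by 1 -> R0=(1,0,0,0) value=1
Op 4: merge R0<->R1 -> R0=(1,0,0,0) R1=(1,0,0,0)
Op 5: inc R2 by 1 -> R2=(0,0,1,0) value=1
Op 6: inc R0 by 1 -> R0=(2,0,0,0) value=2
Op 7: merge R1<->R3 -> R1=(1,0,0,3) R3=(1,0,0,3)
Op 8: inc R0 by 4 -> R0=(6,0,0,0) value=6
Op 9: inc R1 by 3 -> R1=(1,3,0,3) value=7
Op 10: inc R1 by 2 -> R1=(1,5,0,3) value=9
Op 11: inc R3 by 1 -> R3=(1,0,0,4) value=5
Op 12: inc R0 by 1 -> R0=(7,0,0,0) value=7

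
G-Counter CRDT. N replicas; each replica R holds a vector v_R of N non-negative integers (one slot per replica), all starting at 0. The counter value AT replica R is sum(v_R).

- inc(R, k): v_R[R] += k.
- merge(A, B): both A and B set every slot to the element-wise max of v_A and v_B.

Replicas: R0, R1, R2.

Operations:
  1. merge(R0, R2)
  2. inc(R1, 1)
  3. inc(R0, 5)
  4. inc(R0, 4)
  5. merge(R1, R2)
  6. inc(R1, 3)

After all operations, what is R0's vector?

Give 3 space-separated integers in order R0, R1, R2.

Op 1: merge R0<->R2 -> R0=(0,0,0) R2=(0,0,0)
Op 2: inc R1 by 1 -> R1=(0,1,0) value=1
Op 3: inc R0 by 5 -> R0=(5,0,0) value=5
Op 4: inc R0 by 4 -> R0=(9,0,0) value=9
Op 5: merge R1<->R2 -> R1=(0,1,0) R2=(0,1,0)
Op 6: inc R1 by 3 -> R1=(0,4,0) value=4

Answer: 9 0 0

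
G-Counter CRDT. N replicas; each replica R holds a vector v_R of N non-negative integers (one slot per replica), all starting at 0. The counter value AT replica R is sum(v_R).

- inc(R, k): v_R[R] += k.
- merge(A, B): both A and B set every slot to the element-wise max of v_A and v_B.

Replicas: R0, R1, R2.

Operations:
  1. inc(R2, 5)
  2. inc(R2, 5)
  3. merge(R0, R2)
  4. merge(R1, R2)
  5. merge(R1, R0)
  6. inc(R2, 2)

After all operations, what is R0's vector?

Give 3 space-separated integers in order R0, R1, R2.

Answer: 0 0 10

Derivation:
Op 1: inc R2 by 5 -> R2=(0,0,5) value=5
Op 2: inc R2 by 5 -> R2=(0,0,10) value=10
Op 3: merge R0<->R2 -> R0=(0,0,10) R2=(0,0,10)
Op 4: merge R1<->R2 -> R1=(0,0,10) R2=(0,0,10)
Op 5: merge R1<->R0 -> R1=(0,0,10) R0=(0,0,10)
Op 6: inc R2 by 2 -> R2=(0,0,12) value=12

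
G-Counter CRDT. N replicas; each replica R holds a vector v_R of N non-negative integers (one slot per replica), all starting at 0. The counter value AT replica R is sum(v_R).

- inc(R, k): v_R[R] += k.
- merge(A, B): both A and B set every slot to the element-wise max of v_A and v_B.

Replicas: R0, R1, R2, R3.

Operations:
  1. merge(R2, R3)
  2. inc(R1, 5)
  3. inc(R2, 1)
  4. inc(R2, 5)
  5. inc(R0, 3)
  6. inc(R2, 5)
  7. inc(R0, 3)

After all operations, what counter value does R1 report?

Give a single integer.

Answer: 5

Derivation:
Op 1: merge R2<->R3 -> R2=(0,0,0,0) R3=(0,0,0,0)
Op 2: inc R1 by 5 -> R1=(0,5,0,0) value=5
Op 3: inc R2 by 1 -> R2=(0,0,1,0) value=1
Op 4: inc R2 by 5 -> R2=(0,0,6,0) value=6
Op 5: inc R0 by 3 -> R0=(3,0,0,0) value=3
Op 6: inc R2 by 5 -> R2=(0,0,11,0) value=11
Op 7: inc R0 by 3 -> R0=(6,0,0,0) value=6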